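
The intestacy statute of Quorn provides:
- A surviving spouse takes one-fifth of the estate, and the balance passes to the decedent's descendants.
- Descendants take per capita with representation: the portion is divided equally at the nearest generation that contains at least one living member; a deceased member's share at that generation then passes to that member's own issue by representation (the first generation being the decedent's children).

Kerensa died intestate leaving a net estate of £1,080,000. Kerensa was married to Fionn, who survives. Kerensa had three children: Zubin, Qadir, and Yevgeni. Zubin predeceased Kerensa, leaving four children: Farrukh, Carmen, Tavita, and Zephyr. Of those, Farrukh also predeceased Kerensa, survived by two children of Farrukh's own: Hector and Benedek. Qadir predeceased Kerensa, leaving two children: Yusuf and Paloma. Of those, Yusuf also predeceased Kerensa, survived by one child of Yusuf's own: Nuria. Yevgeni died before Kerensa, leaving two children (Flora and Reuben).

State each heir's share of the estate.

Fionn takes one-fifth of £1,080,000 = £216,000. The remaining £864,000 passes to the descendants.
No child survives, so the initial division is made at the grandchildren's generation.
The descendants' portion (£864,000) is divided into 8 shares of £108,000: Carmen, Tavita, Zephyr, Paloma, Flora, and Reuben each take £108,000; Farrukh's £108,000 share passes to Farrukh's issue; Yusuf's £108,000 share passes to Yusuf's issue.
Farrukh's share (£108,000) is divided into 2 shares of £54,000: Hector and Benedek each take £54,000.
Yusuf's share (£108,000) passes entirely to Nuria.

Fionn: £216,000; Hector: £54,000; Benedek: £54,000; Carmen: £108,000; Tavita: £108,000; Zephyr: £108,000; Nuria: £108,000; Paloma: £108,000; Flora: £108,000; Reuben: £108,000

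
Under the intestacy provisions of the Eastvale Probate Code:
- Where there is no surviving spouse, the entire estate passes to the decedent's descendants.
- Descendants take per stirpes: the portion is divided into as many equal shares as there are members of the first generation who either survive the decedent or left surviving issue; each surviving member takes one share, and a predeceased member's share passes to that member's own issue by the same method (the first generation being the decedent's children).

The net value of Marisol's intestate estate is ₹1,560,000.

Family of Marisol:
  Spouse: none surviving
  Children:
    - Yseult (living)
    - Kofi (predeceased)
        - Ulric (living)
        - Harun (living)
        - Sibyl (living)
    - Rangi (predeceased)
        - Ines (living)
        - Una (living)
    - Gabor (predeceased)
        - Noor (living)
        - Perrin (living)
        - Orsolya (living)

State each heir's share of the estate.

Yseult: ₹390,000; Ulric: ₹130,000; Harun: ₹130,000; Sibyl: ₹130,000; Ines: ₹195,000; Una: ₹195,000; Noor: ₹130,000; Perrin: ₹130,000; Orsolya: ₹130,000

The entire ₹1,560,000 passes to the descendants.
That amount (₹1,560,000) is divided into 4 shares of ₹390,000: Yseult takes ₹390,000; Kofi's ₹390,000 share passes to Kofi's issue; Rangi's ₹390,000 share passes to Rangi's issue; Gabor's ₹390,000 share passes to Gabor's issue.
Kofi's share (₹390,000) is divided into 3 shares of ₹130,000: Ulric, Harun, and Sibyl each take ₹130,000.
Rangi's share (₹390,000) is divided into 2 shares of ₹195,000: Ines and Una each take ₹195,000.
Gabor's share (₹390,000) is divided into 3 shares of ₹130,000: Noor, Perrin, and Orsolya each take ₹130,000.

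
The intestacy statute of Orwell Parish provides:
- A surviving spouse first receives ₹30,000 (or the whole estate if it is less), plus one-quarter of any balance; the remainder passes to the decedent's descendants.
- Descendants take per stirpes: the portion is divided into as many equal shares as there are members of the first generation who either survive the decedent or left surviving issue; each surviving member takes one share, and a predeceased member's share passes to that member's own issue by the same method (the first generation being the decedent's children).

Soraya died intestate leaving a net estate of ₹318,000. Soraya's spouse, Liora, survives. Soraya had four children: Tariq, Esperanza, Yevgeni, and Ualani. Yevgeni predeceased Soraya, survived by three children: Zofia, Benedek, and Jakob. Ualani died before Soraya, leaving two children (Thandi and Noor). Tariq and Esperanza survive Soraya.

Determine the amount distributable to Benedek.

Liora first takes ₹30,000, leaving a balance of ₹288,000. Liora then takes one-quarter of the balance (₹72,000), for a total of ₹102,000. The remaining ₹216,000 passes to the descendants.
The descendants' portion (₹216,000) is divided into 4 shares of ₹54,000: Tariq and Esperanza each take ₹54,000; Yevgeni's ₹54,000 share passes to Yevgeni's issue; Ualani's ₹54,000 share passes to Ualani's issue.
Yevgeni's share (₹54,000) is divided into 3 shares of ₹18,000: Zofia, Benedek, and Jakob each take ₹18,000.
Ualani's share (₹54,000) is divided into 2 shares of ₹27,000: Thandi and Noor each take ₹27,000.

Benedek receives ₹18,000.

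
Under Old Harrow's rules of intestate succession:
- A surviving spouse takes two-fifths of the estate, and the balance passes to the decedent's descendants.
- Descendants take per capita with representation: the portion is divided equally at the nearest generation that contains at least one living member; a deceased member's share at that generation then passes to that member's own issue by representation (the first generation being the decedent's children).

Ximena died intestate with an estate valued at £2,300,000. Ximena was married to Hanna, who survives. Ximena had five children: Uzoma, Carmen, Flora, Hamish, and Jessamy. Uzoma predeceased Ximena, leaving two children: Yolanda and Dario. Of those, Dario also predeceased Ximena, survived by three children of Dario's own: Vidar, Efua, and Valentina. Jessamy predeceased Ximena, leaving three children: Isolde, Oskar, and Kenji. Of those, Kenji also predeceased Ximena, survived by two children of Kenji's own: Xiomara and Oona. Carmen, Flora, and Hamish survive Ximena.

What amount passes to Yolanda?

Hanna takes two-fifths of £2,300,000 = £920,000. The remaining £1,380,000 passes to the descendants.
The descendants' portion (£1,380,000) is divided into 5 shares of £276,000: Carmen, Flora, and Hamish each take £276,000; Uzoma's £276,000 share passes to Uzoma's issue; Jessamy's £276,000 share passes to Jessamy's issue.
Uzoma's share (£276,000) is divided into 2 shares of £138,000: Yolanda takes £138,000; Dario's £138,000 share passes to Dario's issue.
Dario's share (£138,000) is divided into 3 shares of £46,000: Vidar, Efua, and Valentina each take £46,000.
Jessamy's share (£276,000) is divided into 3 shares of £92,000: Isolde and Oskar each take £92,000; Kenji's £92,000 share passes to Kenji's issue.
Kenji's share (£92,000) is divided into 2 shares of £46,000: Xiomara and Oona each take £46,000.

Yolanda receives £138,000.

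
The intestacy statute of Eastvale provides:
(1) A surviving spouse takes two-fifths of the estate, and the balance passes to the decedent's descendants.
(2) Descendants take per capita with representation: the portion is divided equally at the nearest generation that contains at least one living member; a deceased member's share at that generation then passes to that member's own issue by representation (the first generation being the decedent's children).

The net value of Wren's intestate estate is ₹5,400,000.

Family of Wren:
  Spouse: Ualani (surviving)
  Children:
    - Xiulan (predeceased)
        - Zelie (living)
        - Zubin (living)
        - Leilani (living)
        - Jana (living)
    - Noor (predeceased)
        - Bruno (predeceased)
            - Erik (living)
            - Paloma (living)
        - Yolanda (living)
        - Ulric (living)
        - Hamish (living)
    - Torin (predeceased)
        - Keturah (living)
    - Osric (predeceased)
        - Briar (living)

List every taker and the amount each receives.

Ualani takes two-fifths of ₹5,400,000 = ₹2,160,000. The remaining ₹3,240,000 passes to the descendants.
No child survives, so the initial division is made at the grandchildren's generation.
The descendants' portion (₹3,240,000) is divided into 10 shares of ₹324,000: Zelie, Zubin, Leilani, Jana, Yolanda, Ulric, Hamish, Keturah, and Briar each take ₹324,000; Bruno's ₹324,000 share passes to Bruno's issue.
Bruno's share (₹324,000) is divided into 2 shares of ₹162,000: Erik and Paloma each take ₹162,000.

Ualani: ₹2,160,000; Zelie: ₹324,000; Zubin: ₹324,000; Leilani: ₹324,000; Jana: ₹324,000; Erik: ₹162,000; Paloma: ₹162,000; Yolanda: ₹324,000; Ulric: ₹324,000; Hamish: ₹324,000; Keturah: ₹324,000; Briar: ₹324,000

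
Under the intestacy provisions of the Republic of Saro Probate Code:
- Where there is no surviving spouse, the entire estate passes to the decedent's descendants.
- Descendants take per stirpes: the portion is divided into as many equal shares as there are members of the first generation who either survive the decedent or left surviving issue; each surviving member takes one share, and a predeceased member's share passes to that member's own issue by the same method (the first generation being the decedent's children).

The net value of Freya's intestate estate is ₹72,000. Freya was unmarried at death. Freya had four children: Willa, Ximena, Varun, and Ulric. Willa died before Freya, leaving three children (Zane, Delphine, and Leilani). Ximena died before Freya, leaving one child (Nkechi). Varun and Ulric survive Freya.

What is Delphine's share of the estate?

Delphine receives ₹6,000.

The entire ₹72,000 passes to the descendants.
That amount (₹72,000) is divided into 4 shares of ₹18,000: Varun and Ulric each take ₹18,000; Willa's ₹18,000 share passes to Willa's issue; Ximena's ₹18,000 share passes to Ximena's issue.
Willa's share (₹18,000) is divided into 3 shares of ₹6,000: Zane, Delphine, and Leilani each take ₹6,000.
Ximena's share (₹18,000) passes entirely to Nkechi.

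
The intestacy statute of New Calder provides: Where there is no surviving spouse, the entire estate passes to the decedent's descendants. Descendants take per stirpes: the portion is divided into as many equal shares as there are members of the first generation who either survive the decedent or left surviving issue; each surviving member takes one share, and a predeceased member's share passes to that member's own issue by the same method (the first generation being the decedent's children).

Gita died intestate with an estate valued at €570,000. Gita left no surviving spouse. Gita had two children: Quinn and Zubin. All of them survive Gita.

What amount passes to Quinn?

The entire €570,000 passes to the descendants.
That amount (€570,000) is divided into 2 shares of €285,000: Quinn and Zubin each take €285,000.

Quinn receives €285,000.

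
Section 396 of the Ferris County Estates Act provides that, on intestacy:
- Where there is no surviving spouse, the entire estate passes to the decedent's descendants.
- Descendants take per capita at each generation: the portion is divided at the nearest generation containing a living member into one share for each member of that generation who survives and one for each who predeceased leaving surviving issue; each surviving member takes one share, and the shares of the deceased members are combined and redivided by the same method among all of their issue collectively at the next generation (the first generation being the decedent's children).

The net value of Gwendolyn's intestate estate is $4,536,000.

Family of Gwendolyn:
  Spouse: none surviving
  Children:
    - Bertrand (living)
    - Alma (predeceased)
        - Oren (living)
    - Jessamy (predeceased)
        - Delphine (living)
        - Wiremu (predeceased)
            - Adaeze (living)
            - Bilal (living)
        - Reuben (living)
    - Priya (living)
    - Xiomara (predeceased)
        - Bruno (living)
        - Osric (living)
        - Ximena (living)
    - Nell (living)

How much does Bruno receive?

The entire $4,536,000 passes to the descendants.
That amount ($4,536,000) is divided at the children's generation into 6 shares of $756,000. Bertrand, Priya, and Nell each take $756,000. The 3 shares of the deceased (Alma, Jessamy, and Xiomara) are combined into a pool of $2,268,000.
That pool ($2,268,000) is divided at the grandchildren's generation into 7 shares of $324,000. Oren, Delphine, Reuben, Bruno, Osric, and Ximena each take $324,000. The remaining share for the deceased Wiremu ($324,000) is carried to the next generation.
That pool ($324,000) is divided at the great-grandchildren's generation equally among Adaeze and Bilal: $162,000 each.

Bruno receives $324,000.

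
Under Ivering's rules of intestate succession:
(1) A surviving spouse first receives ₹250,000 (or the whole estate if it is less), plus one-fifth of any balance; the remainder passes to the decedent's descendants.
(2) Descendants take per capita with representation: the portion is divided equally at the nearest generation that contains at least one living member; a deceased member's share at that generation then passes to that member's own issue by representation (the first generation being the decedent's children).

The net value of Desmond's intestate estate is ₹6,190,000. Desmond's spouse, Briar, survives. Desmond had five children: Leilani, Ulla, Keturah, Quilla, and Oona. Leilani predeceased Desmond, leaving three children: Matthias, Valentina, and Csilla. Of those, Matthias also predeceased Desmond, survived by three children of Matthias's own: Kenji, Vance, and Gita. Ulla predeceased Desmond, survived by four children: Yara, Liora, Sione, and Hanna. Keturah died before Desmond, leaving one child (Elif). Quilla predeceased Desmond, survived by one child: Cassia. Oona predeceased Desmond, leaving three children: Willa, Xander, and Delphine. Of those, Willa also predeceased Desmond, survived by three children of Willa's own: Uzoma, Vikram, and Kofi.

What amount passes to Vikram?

Vikram receives ₹132,000.

Briar first takes ₹250,000, leaving a balance of ₹5,940,000. Briar then takes one-fifth of the balance (₹1,188,000), for a total of ₹1,438,000. The remaining ₹4,752,000 passes to the descendants.
No child survives, so the initial division is made at the grandchildren's generation.
The descendants' portion (₹4,752,000) is divided into 12 shares of ₹396,000: Valentina, Csilla, Yara, Liora, Sione, Hanna, Elif, Cassia, Xander, and Delphine each take ₹396,000; Matthias's ₹396,000 share passes to Matthias's issue; Willa's ₹396,000 share passes to Willa's issue.
Matthias's share (₹396,000) is divided into 3 shares of ₹132,000: Kenji, Vance, and Gita each take ₹132,000.
Willa's share (₹396,000) is divided into 3 shares of ₹132,000: Uzoma, Vikram, and Kofi each take ₹132,000.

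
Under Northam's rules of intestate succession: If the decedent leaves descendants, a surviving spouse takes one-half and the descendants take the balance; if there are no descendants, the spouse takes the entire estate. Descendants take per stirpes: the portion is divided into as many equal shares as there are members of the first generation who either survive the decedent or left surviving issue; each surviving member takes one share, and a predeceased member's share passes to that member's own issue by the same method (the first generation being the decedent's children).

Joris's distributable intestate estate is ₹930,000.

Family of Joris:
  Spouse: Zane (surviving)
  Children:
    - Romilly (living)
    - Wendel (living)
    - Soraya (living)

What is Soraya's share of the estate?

Zane takes one-half of ₹930,000 = ₹465,000. The remaining ₹465,000 passes to the descendants.
The descendants' portion (₹465,000) is divided into 3 shares of ₹155,000: Romilly, Wendel, and Soraya each take ₹155,000.

Soraya receives ₹155,000.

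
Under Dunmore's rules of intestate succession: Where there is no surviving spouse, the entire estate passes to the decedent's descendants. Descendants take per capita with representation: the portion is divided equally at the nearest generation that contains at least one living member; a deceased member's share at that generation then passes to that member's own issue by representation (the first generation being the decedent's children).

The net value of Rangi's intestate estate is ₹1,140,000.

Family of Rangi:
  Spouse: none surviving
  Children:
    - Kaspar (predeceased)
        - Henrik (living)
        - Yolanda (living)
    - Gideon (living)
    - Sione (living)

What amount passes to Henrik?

Henrik receives ₹190,000.

The entire ₹1,140,000 passes to the descendants.
That amount (₹1,140,000) is divided into 3 shares of ₹380,000: Gideon and Sione each take ₹380,000; Kaspar's ₹380,000 share passes to Kaspar's issue.
Kaspar's share (₹380,000) is divided into 2 shares of ₹190,000: Henrik and Yolanda each take ₹190,000.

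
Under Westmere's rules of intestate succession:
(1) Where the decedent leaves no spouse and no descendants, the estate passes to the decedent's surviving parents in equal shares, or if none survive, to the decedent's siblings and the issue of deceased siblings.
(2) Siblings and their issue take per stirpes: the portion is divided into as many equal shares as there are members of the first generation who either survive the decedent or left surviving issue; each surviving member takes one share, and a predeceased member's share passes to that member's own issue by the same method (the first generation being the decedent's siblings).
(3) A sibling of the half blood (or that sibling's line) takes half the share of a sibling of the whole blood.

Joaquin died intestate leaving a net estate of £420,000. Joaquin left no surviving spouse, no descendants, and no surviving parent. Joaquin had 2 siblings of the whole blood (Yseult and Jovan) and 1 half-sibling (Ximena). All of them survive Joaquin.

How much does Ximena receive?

Ximena receives £84,000.

The entire £420,000 passes to the siblings and their issue.
Counting each half-blood sibling's line as half a unit, there are 5/2 units in £420,000, so one unit is £168,000. Whole-blood lines (Yseult and Jovan) take £168,000 each; half-blood lines (Ximena) take £84,000 each.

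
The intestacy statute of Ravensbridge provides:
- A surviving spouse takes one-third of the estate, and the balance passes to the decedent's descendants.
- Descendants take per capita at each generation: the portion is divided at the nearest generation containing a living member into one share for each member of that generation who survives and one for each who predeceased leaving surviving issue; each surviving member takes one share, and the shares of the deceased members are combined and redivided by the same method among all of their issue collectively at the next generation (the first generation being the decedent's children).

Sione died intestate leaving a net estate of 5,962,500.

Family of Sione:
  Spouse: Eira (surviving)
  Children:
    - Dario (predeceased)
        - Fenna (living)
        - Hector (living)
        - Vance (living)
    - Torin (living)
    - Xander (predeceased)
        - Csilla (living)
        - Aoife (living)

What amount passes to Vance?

Vance receives 530,000.

Eira takes one-third of 5,962,500 = 1,987,500. The remaining 3,975,000 passes to the descendants.
The descendants' portion (3,975,000) is divided at the children's generation into 3 shares of 1,325,000. Torin takes 1,325,000. The 2 shares of the deceased (Dario and Xander) are combined into a pool of 2,650,000.
That pool (2,650,000) is divided at the grandchildren's generation equally among Fenna, Hector, Vance, Csilla, and Aoife: 530,000 each.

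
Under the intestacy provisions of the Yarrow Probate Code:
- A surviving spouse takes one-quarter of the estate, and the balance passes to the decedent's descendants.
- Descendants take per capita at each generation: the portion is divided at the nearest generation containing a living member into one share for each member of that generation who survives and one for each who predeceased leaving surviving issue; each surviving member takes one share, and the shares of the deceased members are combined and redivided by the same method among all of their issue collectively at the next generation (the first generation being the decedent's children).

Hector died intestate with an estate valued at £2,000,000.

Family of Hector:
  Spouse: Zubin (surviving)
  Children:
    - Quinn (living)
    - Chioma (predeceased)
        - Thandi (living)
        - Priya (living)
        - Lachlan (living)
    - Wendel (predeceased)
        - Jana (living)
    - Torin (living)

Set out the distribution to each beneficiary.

Zubin: £500,000; Quinn: £375,000; Thandi: £187,500; Priya: £187,500; Lachlan: £187,500; Jana: £187,500; Torin: £375,000

Zubin takes one-quarter of £2,000,000 = £500,000. The remaining £1,500,000 passes to the descendants.
The descendants' portion (£1,500,000) is divided at the children's generation into 4 shares of £375,000. Quinn and Torin each take £375,000. The 2 shares of the deceased (Chioma and Wendel) are combined into a pool of £750,000.
That pool (£750,000) is divided at the grandchildren's generation equally among Thandi, Priya, Lachlan, and Jana: £187,500 each.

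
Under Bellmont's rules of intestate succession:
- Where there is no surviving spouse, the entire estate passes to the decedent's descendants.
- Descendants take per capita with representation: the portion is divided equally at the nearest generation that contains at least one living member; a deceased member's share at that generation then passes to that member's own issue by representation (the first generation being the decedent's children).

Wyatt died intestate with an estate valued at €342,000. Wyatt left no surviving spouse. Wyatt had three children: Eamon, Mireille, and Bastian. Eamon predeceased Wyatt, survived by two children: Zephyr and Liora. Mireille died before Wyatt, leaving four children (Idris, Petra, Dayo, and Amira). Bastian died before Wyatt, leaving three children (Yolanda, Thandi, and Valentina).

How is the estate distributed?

Zephyr: €38,000; Liora: €38,000; Idris: €38,000; Petra: €38,000; Dayo: €38,000; Amira: €38,000; Yolanda: €38,000; Thandi: €38,000; Valentina: €38,000

The entire €342,000 passes to the descendants.
No child survives, so the initial division is made at the grandchildren's generation.
That amount (€342,000) is divided into 9 shares of €38,000: Zephyr, Liora, Idris, Petra, Dayo, Amira, Yolanda, Thandi, and Valentina each take €38,000.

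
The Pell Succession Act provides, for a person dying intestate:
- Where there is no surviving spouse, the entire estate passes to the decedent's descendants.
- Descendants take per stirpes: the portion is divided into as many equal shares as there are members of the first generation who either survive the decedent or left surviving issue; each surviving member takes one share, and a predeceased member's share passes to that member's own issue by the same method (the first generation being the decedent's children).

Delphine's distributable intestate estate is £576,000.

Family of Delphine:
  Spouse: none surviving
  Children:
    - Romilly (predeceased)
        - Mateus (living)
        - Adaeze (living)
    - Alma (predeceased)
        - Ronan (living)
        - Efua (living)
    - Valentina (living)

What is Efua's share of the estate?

The entire £576,000 passes to the descendants.
That amount (£576,000) is divided into 3 shares of £192,000: Valentina takes £192,000; Romilly's £192,000 share passes to Romilly's issue; Alma's £192,000 share passes to Alma's issue.
Romilly's share (£192,000) is divided into 2 shares of £96,000: Mateus and Adaeze each take £96,000.
Alma's share (£192,000) is divided into 2 shares of £96,000: Ronan and Efua each take £96,000.

Efua receives £96,000.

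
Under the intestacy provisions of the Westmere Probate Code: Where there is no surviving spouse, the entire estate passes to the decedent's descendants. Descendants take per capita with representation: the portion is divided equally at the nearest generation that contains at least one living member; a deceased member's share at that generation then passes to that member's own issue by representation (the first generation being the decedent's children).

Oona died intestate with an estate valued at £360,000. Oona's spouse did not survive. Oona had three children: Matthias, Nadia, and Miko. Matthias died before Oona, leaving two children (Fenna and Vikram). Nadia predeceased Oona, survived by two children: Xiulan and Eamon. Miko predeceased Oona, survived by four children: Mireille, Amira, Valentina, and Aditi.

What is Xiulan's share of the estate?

Xiulan receives £45,000.

The entire £360,000 passes to the descendants.
No child survives, so the initial division is made at the grandchildren's generation.
That amount (£360,000) is divided into 8 shares of £45,000: Fenna, Vikram, Xiulan, Eamon, Mireille, Amira, Valentina, and Aditi each take £45,000.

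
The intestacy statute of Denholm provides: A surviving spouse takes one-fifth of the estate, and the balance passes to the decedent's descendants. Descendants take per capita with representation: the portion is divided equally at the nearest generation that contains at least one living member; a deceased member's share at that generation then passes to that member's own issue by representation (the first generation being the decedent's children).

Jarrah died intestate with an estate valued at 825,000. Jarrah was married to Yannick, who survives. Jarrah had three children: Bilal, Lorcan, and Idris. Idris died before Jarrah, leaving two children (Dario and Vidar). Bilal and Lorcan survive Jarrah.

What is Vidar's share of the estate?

Vidar receives 110,000.

Yannick takes one-fifth of 825,000 = 165,000. The remaining 660,000 passes to the descendants.
The descendants' portion (660,000) is divided into 3 shares of 220,000: Bilal and Lorcan each take 220,000; Idris's 220,000 share passes to Idris's issue.
Idris's share (220,000) is divided into 2 shares of 110,000: Dario and Vidar each take 110,000.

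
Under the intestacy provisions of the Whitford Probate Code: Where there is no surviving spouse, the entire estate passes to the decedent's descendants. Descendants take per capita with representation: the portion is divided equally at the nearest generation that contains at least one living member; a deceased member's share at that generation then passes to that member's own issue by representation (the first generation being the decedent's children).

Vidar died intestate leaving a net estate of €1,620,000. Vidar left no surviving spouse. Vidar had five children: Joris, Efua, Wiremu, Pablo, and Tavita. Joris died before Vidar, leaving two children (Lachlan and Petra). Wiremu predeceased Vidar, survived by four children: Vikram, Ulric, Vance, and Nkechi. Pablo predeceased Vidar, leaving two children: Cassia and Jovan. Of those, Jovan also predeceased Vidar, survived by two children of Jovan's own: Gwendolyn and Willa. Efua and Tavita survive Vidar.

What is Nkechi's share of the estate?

Nkechi receives €81,000.

The entire €1,620,000 passes to the descendants.
That amount (€1,620,000) is divided into 5 shares of €324,000: Efua and Tavita each take €324,000; Joris's €324,000 share passes to Joris's issue; Wiremu's €324,000 share passes to Wiremu's issue; Pablo's €324,000 share passes to Pablo's issue.
Joris's share (€324,000) is divided into 2 shares of €162,000: Lachlan and Petra each take €162,000.
Wiremu's share (€324,000) is divided into 4 shares of €81,000: Vikram, Ulric, Vance, and Nkechi each take €81,000.
Pablo's share (€324,000) is divided into 2 shares of €162,000: Cassia takes €162,000; Jovan's €162,000 share passes to Jovan's issue.
Jovan's share (€162,000) is divided into 2 shares of €81,000: Gwendolyn and Willa each take €81,000.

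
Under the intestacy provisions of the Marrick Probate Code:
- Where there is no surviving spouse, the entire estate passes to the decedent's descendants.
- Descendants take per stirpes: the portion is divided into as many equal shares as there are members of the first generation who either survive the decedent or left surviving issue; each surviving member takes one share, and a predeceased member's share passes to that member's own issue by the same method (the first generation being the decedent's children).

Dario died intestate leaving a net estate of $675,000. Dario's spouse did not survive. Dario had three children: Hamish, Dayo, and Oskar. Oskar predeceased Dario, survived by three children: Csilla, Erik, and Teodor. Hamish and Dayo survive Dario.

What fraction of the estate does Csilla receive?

Csilla receives 1/9 of the estate.

The entire $675,000 passes to the descendants.
That amount ($675,000) is divided into 3 shares of $225,000: Hamish and Dayo each take $225,000; Oskar's $225,000 share passes to Oskar's issue.
Oskar's share ($225,000) is divided into 3 shares of $75,000: Csilla, Erik, and Teodor each take $75,000.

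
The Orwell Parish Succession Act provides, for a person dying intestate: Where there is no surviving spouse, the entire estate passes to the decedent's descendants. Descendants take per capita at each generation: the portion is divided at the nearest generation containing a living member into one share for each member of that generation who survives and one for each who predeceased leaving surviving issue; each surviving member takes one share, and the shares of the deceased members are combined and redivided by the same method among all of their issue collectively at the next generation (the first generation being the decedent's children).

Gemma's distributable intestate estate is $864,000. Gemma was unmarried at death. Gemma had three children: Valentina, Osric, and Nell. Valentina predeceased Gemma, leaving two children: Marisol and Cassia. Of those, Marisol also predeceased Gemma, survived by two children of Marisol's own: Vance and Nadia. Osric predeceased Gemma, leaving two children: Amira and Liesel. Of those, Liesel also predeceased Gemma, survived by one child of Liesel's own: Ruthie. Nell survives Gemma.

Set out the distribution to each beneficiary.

Vance: $96,000; Nadia: $96,000; Cassia: $144,000; Amira: $144,000; Ruthie: $96,000; Nell: $288,000

The entire $864,000 passes to the descendants.
That amount ($864,000) is divided at the children's generation into 3 shares of $288,000. Nell takes $288,000. The 2 shares of the deceased (Valentina and Osric) are combined into a pool of $576,000.
That pool ($576,000) is divided at the grandchildren's generation into 4 shares of $144,000. Cassia and Amira each take $144,000. The 2 shares of the deceased (Marisol and Liesel) are combined into a pool of $288,000.
That pool ($288,000) is divided at the great-grandchildren's generation equally among Vance, Nadia, and Ruthie: $96,000 each.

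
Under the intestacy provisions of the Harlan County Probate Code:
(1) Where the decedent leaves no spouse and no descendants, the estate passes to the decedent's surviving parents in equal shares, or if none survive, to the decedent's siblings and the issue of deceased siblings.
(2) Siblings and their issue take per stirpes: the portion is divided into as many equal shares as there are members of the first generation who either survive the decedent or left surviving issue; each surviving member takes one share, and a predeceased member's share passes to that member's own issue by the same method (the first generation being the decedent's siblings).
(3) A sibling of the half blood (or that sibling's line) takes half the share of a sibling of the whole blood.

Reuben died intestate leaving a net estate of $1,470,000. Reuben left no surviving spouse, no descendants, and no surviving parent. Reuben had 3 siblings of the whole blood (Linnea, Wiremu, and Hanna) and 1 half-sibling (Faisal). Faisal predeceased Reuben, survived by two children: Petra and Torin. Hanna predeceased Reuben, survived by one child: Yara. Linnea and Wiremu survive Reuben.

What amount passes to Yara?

Yara receives $420,000.

The entire $1,470,000 passes to the siblings and their issue.
Counting each half-blood sibling's line as half a unit, there are 7/2 units in $1,470,000, so one unit is $420,000. Whole-blood lines (Linnea, Wiremu, and Hanna) take $420,000 each; half-blood lines (Faisal) take $210,000 each.
Faisal's share ($210,000) is divided into 2 shares of $105,000: Petra and Torin each take $105,000.
Hanna's share ($420,000) passes entirely to Yara.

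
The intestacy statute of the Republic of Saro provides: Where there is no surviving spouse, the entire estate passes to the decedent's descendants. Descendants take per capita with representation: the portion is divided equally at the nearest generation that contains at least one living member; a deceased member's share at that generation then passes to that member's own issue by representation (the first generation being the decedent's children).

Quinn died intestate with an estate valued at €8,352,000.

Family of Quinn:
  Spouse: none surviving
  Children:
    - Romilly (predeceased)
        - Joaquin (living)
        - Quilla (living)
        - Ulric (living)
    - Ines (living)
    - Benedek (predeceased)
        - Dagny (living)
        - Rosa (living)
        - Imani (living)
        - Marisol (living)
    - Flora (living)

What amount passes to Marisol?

Marisol receives €522,000.

The entire €8,352,000 passes to the descendants.
That amount (€8,352,000) is divided into 4 shares of €2,088,000: Ines and Flora each take €2,088,000; Romilly's €2,088,000 share passes to Romilly's issue; Benedek's €2,088,000 share passes to Benedek's issue.
Romilly's share (€2,088,000) is divided into 3 shares of €696,000: Joaquin, Quilla, and Ulric each take €696,000.
Benedek's share (€2,088,000) is divided into 4 shares of €522,000: Dagny, Rosa, Imani, and Marisol each take €522,000.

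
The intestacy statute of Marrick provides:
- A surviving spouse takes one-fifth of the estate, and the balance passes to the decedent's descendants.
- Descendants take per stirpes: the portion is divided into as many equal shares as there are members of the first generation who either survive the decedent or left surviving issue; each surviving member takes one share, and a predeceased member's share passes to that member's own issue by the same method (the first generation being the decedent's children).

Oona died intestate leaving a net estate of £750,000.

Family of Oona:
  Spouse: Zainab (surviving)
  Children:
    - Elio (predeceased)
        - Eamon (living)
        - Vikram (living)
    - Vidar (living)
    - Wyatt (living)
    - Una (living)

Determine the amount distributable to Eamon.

Eamon receives £75,000.

Zainab takes one-fifth of £750,000 = £150,000. The remaining £600,000 passes to the descendants.
The descendants' portion (£600,000) is divided into 4 shares of £150,000: Vidar, Wyatt, and Una each take £150,000; Elio's £150,000 share passes to Elio's issue.
Elio's share (£150,000) is divided into 2 shares of £75,000: Eamon and Vikram each take £75,000.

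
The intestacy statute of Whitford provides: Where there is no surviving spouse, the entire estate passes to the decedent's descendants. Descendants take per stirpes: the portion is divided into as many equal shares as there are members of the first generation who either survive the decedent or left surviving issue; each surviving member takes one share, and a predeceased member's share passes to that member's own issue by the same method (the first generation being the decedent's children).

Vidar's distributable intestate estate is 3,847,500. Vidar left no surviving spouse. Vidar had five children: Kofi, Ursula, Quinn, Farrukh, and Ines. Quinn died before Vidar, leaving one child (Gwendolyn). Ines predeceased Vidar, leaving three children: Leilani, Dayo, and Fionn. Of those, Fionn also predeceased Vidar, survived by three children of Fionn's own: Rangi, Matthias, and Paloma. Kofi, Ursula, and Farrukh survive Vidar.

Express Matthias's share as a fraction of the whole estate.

The entire 3,847,500 passes to the descendants.
That amount (3,847,500) is divided into 5 shares of 769,500: Kofi, Ursula, and Farrukh each take 769,500; Quinn's 769,500 share passes to Quinn's issue; Ines's 769,500 share passes to Ines's issue.
Quinn's share (769,500) passes entirely to Gwendolyn.
Ines's share (769,500) is divided into 3 shares of 256,500: Leilani and Dayo each take 256,500; Fionn's 256,500 share passes to Fionn's issue.
Fionn's share (256,500) is divided into 3 shares of 85,500: Rangi, Matthias, and Paloma each take 85,500.

Matthias receives 1/45 of the estate.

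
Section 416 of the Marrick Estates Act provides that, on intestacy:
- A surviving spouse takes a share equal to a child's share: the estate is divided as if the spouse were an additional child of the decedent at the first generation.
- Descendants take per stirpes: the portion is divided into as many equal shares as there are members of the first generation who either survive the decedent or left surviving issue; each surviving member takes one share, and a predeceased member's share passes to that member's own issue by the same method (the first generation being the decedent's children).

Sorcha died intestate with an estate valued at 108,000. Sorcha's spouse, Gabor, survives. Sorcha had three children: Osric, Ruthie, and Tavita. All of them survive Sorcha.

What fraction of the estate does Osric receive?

The spouse counts as an additional share at the children's level, so there are 4 primary shares of 27,000. Gabor takes one such share (27,000).
The children's combined portion (81,000) is divided into 3 shares of 27,000: Osric, Ruthie, and Tavita each take 27,000.

Osric receives 1/4 of the estate.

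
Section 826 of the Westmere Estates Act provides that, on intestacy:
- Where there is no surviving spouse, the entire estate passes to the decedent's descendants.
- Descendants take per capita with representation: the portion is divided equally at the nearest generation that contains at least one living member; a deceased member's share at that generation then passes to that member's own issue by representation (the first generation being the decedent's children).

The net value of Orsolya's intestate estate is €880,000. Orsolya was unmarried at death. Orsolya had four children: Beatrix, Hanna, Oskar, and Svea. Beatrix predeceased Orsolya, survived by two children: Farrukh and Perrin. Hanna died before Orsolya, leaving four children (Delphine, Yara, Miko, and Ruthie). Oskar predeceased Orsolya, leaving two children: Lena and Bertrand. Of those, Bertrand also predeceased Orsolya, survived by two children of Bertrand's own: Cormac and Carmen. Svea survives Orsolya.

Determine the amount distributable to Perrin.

The entire €880,000 passes to the descendants.
That amount (€880,000) is divided into 4 shares of €220,000: Svea takes €220,000; Beatrix's €220,000 share passes to Beatrix's issue; Hanna's €220,000 share passes to Hanna's issue; Oskar's €220,000 share passes to Oskar's issue.
Beatrix's share (€220,000) is divided into 2 shares of €110,000: Farrukh and Perrin each take €110,000.
Hanna's share (€220,000) is divided into 4 shares of €55,000: Delphine, Yara, Miko, and Ruthie each take €55,000.
Oskar's share (€220,000) is divided into 2 shares of €110,000: Lena takes €110,000; Bertrand's €110,000 share passes to Bertrand's issue.
Bertrand's share (€110,000) is divided into 2 shares of €55,000: Cormac and Carmen each take €55,000.

Perrin receives €110,000.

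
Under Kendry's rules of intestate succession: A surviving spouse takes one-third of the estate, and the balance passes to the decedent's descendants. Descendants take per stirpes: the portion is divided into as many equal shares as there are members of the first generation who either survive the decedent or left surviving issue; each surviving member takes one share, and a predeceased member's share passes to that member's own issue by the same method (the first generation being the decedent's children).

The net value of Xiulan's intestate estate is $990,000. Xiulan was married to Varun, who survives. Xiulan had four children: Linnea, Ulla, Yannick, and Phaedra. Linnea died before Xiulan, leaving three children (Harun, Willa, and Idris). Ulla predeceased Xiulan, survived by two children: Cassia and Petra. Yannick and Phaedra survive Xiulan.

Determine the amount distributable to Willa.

Willa receives $55,000.

Varun takes one-third of $990,000 = $330,000. The remaining $660,000 passes to the descendants.
The descendants' portion ($660,000) is divided into 4 shares of $165,000: Yannick and Phaedra each take $165,000; Linnea's $165,000 share passes to Linnea's issue; Ulla's $165,000 share passes to Ulla's issue.
Linnea's share ($165,000) is divided into 3 shares of $55,000: Harun, Willa, and Idris each take $55,000.
Ulla's share ($165,000) is divided into 2 shares of $82,500: Cassia and Petra each take $82,500.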